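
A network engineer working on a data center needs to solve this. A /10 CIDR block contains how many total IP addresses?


Given: CIDR prefix /10
Host bits = 32 - 10 = 22
Total addresses = 2^22 = 4194304

4194304


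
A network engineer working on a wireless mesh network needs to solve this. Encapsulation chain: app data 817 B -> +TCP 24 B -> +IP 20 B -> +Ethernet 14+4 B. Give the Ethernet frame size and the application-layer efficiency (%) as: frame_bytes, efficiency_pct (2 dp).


TCP segment = 817 + 24 = 841 B
IP packet = 841 + 20 = 861 B
Ethernet frame = 861 + 14 + 4 = 879 B
Efficiency = app / frame = 817 / 879 = 0.929465 = 92.9465% -> 92.95% (2 dp)

879, 92.95


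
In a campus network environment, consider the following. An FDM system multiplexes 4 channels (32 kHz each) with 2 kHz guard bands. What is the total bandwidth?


Given: 4 channels, 32 kHz each, guard = 2 kHz
Channel bandwidth = 4 * 32 = 128 kHz
Guard bands = 3 gaps * 2 kHz = 6 kHz
Total = 128 + 6 = 134 kHz

134


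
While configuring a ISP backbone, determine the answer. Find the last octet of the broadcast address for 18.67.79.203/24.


Given: IP = 18.67.79.203, prefix = /24
Host bits = 32 - 24 = 8
Network last octet = 203 AND mask = 0
Host part size = 2^8 - 1 = 255
Broadcast last octet = 0 OR 255 = 255

255


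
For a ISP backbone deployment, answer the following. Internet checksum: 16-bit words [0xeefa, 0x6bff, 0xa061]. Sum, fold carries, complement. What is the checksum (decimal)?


Given words: [0xeefa, 0x6bff, 0xa061]
Step 1: Sum all words
Raw sum = 61178 + 27647 + 41057 = 129882
Step 2: Fold carry: (64346 + 1) = 64347
One's complement = ~64347 & 0xFFFF = 1188

1188


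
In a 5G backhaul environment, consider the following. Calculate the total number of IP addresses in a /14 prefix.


Given: CIDR prefix /14
Host bits = 32 - 14 = 18
Total addresses = 2^18 = 262144

262144


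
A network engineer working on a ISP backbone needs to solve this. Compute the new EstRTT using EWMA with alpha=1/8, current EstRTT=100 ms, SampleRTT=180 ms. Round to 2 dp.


Given: EstRTT = 100 ms, SampleRTT = 180 ms, alpha = 1/8
New EstRTT = (1 - alpha) * EstRTT + alpha * SampleRTT
(7/8) * 100 = 87.5
(1/8) * 180 = 22.5
New EstRTT = 87.5 + 22.5 = 110 ms -> 110.00 ms (2 dp)

110.00


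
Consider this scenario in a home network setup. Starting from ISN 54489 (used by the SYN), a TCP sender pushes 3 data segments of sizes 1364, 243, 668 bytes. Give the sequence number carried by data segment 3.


The SYN occupies sequence number ISN = 54489, so the first data byte is ISN + 1 = 54490.
SEQ of data segment i = (ISN + 1) + sum of payload sizes of segments 1..i-1.
Segment 1: SEQ = 54490, payload = 1364 bytes
Segment 2: SEQ = 55854, payload = 243 bytes
Segment 3: SEQ = 56097, payload = 668 bytes
SEQ of segment 3 = 54490 + 1364 + 243 = 56097

56097


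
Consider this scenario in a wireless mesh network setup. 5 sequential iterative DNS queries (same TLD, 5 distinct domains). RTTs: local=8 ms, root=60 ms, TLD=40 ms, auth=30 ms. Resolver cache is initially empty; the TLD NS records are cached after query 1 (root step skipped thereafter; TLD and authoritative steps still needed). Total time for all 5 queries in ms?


Lookup 1 (cold cache): local + root + TLD + auth = 8 + 60 + 40 + 30 = 138 ms
Lookups 2..5 (TLD NS cached -> skip root; new domain -> still ask TLD and auth): local + TLD + auth = 8 + 40 + 30 = 78 ms each
Remaining 4 lookups: 4 * 78 = 312 ms
Total = 138 + 312 = 450 ms

450


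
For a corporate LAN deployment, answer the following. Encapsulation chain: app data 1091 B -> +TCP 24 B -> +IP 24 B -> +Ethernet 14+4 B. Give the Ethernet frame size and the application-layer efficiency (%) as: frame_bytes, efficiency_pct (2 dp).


TCP segment = 1091 + 24 = 1115 B
IP packet = 1115 + 24 = 1139 B
Ethernet frame = 1139 + 14 + 4 = 1157 B
Efficiency = app / frame = 1091 / 1157 = 0.942956 = 94.2956% -> 94.30% (2 dp)

1157, 94.30


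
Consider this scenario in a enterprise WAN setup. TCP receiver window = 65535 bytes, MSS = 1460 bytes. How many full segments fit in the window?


Given: RWND = 65535 bytes, MSS = 1460 bytes
Full segments = floor(RWND / MSS)
Full segments = floor(65535 / 1460)
Full segments = floor(44.887) = 44

44


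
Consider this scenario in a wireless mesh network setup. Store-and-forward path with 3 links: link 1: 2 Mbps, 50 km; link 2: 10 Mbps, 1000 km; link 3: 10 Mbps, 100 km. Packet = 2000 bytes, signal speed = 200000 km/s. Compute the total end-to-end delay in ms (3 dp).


Packet = 2000 bytes = 16000 bits. Store-and-forward: sum (t_trans + t_prop) per link.
Link 1: t_trans = 16000/(2*10^6) s = 8.0000 ms; t_prop = 50/200000 s = 0.2500 ms; subtotal = 8.2500 ms
Link 2: t_trans = 16000/(10*10^6) s = 1.6000 ms; t_prop = 1000/200000 s = 5.0000 ms; subtotal = 6.6000 ms
Link 3: t_trans = 16000/(10*10^6) s = 1.6000 ms; t_prop = 100/200000 s = 0.5000 ms; subtotal = 2.1000 ms
End-to-end = 8.2500 + 6.6000 + 2.1000 = 16.9500 ms -> 16.950 ms (3 dp)

16.950


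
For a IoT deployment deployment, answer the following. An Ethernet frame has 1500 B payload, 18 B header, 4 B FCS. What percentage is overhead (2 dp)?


Given: payload = 1500 B, header = 18 B, trailer = 4 B
Overhead bytes = header + trailer = 18 + 4 = 22
Total frame = payload + overhead = 1500 + 22 = 1522
Overhead % = 22 / 1522 * 100 = 1.4455% -> 1.45% (2 dp)

1.45


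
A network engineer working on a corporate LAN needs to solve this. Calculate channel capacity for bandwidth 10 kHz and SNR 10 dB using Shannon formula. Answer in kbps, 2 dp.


Given: B = 10 kHz, SNR = 10 dB
SNR linear = 10^(10/10) = 10
1 + SNR = 11
log2(11) = 3.4594316186
C = 10 * 1000 * 3.4594316186 = 34594.3162 bps
C = 34.594316 kbps -> 34.59 kbps (2 dp)

34.59


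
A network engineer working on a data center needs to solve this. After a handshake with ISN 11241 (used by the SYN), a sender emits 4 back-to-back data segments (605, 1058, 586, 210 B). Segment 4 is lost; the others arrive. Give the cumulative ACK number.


SYN uses sequence number 11241; first data byte = ISN + 1 = 11242.
Segment 1: SEQ = 11242, len = 605 B, covers [11242, 11846]
Segment 2: SEQ = 11847, len = 1058 B, covers [11847, 12904]
Segment 3: SEQ = 12905, len = 586 B, covers [12905, 13490]
Segment 4: SEQ = 13491, len = 210 B, covers [13491, 13700] [LOST]
In-order data received: bytes [11242, 13490] (segments 1..3).
Segment 4 missing -> gap begins at byte 13491.
Cumulative ACK = next expected in-order byte = 11242 + 605 + 1058 + 586 = 13491

13491


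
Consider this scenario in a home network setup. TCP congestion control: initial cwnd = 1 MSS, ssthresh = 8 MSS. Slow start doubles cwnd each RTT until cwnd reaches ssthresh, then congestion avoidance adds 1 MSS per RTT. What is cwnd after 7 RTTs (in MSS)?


RTT 0: cwnd = 1 MSS (initial)
RTT 1: cwnd = 2 MSS (slow start, doubled)
RTT 2: cwnd = 4 MSS (slow start, doubled)
RTT 3: cwnd = 8 MSS (slow start, doubled)
RTT 4: cwnd = 9 MSS (congestion avoidance, +1)
RTT 5: cwnd = 10 MSS (congestion avoidance, +1)
RTT 6: cwnd = 11 MSS (congestion avoidance, +1)
RTT 7: cwnd = 12 MSS (congestion avoidance, +1)

12


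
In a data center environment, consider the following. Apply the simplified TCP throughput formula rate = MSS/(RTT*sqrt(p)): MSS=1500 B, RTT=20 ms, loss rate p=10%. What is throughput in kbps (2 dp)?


Given: MSS = 1500 bytes, RTT = 20 ms, loss = 10%
RTT in seconds = 20 / 1000 = 0.02
Loss rate = 10% = 0.1
sqrt(loss) = sqrt(0.1) = 0.316227766017
Throughput (bytes/s) = 1500 / (0.02 * 0.316227766017) = 237170.8245
Throughput (kbps) = 237170.8245 * 8 / 1000 = 1897.366596 -> 1897.37 kbps (2 dp)

1897.37


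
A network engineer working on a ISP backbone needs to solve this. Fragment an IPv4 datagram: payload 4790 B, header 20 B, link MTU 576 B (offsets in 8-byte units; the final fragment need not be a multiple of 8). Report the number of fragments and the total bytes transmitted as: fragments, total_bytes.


Max data per non-final fragment = floor((MTU - header)/8)*8 = floor((576 - 20)/8)*8 = floor(556/8)*8 = 552 B
Final fragment needs no 8-byte alignment: it can carry up to MTU - header = 556 B
Non-final fragments needed = ceil((payload - 556) / 552) = ceil(4234/552) = ceil(7.6703) = 8
Number of fragments = 8 + 1 = 9
Fragment sizes (data): 8 * 552 B + 374 B (last, 374 <= 556 OK)
Total bytes sent = payload + n_frags * header = 4790 + 9*20 = 4790 + 180 = 4970 B

9, 4970


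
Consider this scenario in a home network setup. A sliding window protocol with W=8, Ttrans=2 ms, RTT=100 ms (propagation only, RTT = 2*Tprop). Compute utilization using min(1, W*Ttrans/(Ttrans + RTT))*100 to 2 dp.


Given: W = 8, Ttrans = 2 ms, RTT = 100 ms (= 2 * Tprop, Tprop = 50 ms)
Cycle time = Ttrans + RTT = 2 + 100 = 102 ms (first packet sent until its ACK returns)
W * Ttrans = 8 * 2 = 16 ms of sending per cycle
W * Ttrans / (Ttrans + RTT) = 16 / 102 = 0.156863
U = min(1, 0.156863) = 0.156863
U% = 15.69%

15.69


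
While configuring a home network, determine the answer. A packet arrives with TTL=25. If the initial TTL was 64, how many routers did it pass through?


Given: initial TTL = 64, received TTL = 25
Hops = initial TTL - received TTL
Hops = 64 - 25 = 39

39


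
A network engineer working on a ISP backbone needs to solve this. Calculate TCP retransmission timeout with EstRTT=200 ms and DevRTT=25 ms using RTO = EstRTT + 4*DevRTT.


Given: EstRTT = 200 ms, DevRTT = 25 ms
Timeout = EstRTT + 4 * DevRTT
4 * DevRTT = 4 * 25 = 100
Timeout = 200 + 100 = 300 ms

300


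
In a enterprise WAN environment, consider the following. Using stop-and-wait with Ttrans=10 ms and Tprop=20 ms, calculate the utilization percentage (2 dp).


Given: Ttrans = 10 ms, Tprop = 20 ms
RTT = 2 * Tprop = 2 * 20 = 40 ms
U = Ttrans / (Ttrans + RTT)
U = 10 / (10 + 40)
U = 10 / 50 = 0.2
U% = 20.00%

20.00


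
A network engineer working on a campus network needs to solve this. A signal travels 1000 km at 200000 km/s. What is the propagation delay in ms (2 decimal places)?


Given: distance = 1000 km, speed = 200000 km/s
Delay = distance / speed = 1000 / 200000 seconds
Delay in ms = 1000 * 1000 / 200000
Delay = 5.0000 ms
Rounded to 2 dp = 5.00 ms

5.00


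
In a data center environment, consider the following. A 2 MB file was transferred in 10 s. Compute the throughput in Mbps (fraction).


Given: file = 2 MB, time = 10 s
File in Mb = 2 * 8 = 16 Mb
Throughput = 16 / 10 Mbps
Throughput = 8/5 Mbps

8/5


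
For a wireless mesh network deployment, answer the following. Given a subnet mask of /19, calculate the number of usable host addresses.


Given: subnet mask /19
Host bits = 32 - 19 = 13
Total addresses = 2^13 = 8192
Usable hosts = 8192 - 2 (network + broadcast) = 8190

8190


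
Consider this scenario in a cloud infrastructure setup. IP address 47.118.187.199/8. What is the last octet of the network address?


Given: IP = 47.118.187.199, prefix = /8
Subnet mask = 255.0.0.0
Last octet of IP: 199
Last octet of mask: 0
Network last octet = 199 AND 0 = 0

0


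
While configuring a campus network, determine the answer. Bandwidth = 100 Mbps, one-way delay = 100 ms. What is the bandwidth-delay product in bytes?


Given: bandwidth = 100 Mbps, delay = 100 ms
BDP in bits = 100 * 10^6 * 100 / 1000
BDP in bits = 10000000
BDP in bytes = 10000000 / 8 = 1250000

1250000


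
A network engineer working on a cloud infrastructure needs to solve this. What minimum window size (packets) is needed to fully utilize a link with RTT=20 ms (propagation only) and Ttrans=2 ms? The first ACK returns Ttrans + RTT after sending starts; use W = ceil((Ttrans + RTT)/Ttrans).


Given: Ttrans = 2 ms, RTT = 20 ms (= 2 * Tprop, Tprop = 10 ms)
Time until first ACK returns = Ttrans + RTT = 2 + 20 = 22 ms
Need W * Ttrans >= Ttrans + RTT  ->  W >= (Ttrans + RTT) / Ttrans
(Ttrans + RTT) / Ttrans = 22 / 2 = 11
W_min = ceil(11) = 11

11


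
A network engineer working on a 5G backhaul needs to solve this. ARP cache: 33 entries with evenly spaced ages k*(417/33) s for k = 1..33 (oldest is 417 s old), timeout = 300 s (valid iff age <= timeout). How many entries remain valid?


Ages are k * 417/33 s for k = 1..33 (spacing = 12.6364 s).
Entry k is valid iff k * 417/33 <= 300 iff k <= 33 * 300 / 417 = 23.7410
n_valid = floor(23.7410) = 23
(n_stale = 33 - 23 = 10)

23


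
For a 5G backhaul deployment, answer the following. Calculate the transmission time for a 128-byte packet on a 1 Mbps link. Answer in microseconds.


Given: packet = 128 bytes, bandwidth = 1 Mbps
Packet in bits = 128 * 8 = 1024 bits
Bandwidth = 1 * 10^6 = 1000000 bps
Time = 1024 / 1000000 seconds
Time in us = 1024 * 10^6 / 1000000 = 1024

1024


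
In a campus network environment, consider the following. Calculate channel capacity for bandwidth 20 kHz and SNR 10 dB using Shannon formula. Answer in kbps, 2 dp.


Given: B = 20 kHz, SNR = 10 dB
SNR linear = 10^(10/10) = 10
1 + SNR = 11
log2(11) = 3.4594316186
C = 20 * 1000 * 3.4594316186 = 69188.6324 bps
C = 69.188632 kbps -> 69.19 kbps (2 dp)

69.19


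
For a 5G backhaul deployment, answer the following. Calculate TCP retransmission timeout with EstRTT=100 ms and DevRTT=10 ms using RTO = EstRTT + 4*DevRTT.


Given: EstRTT = 100 ms, DevRTT = 10 ms
Timeout = EstRTT + 4 * DevRTT
4 * DevRTT = 4 * 10 = 40
Timeout = 100 + 40 = 140 ms

140


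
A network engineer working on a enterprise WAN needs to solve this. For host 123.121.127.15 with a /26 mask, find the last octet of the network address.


Given: IP = 123.121.127.15, prefix = /26
Subnet mask = 255.255.255.192
Last octet of IP: 15
Last octet of mask: 192
Network last octet = 15 AND 192 = 0

0


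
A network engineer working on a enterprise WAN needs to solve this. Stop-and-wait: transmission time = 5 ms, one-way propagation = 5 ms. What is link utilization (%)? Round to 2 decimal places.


Given: Ttrans = 5 ms, Tprop = 5 ms
RTT = 2 * Tprop = 2 * 5 = 10 ms
U = Ttrans / (Ttrans + RTT)
U = 5 / (5 + 10)
U = 5 / 15 = 0.333333
U% = 33.33%

33.33


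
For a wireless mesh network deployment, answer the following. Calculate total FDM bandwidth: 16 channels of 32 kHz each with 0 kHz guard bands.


Given: 16 channels, 32 kHz each, guard = 0 kHz
Channel bandwidth = 16 * 32 = 512 kHz
Guard bands = 15 gaps * 0 kHz = 0 kHz
Total = 512 + 0 = 512 kHz

512


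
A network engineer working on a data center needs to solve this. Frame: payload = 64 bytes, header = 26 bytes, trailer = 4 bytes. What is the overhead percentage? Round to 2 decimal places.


Given: payload = 64 B, header = 26 B, trailer = 4 B
Overhead bytes = header + trailer = 26 + 4 = 30
Total frame = payload + overhead = 64 + 30 = 94
Overhead % = 30 / 94 * 100 = 31.9149% -> 31.91% (2 dp)

31.91


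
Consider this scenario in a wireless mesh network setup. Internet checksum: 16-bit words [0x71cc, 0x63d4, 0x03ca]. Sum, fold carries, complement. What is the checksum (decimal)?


Given words: [0x71cc, 0x63d4, 0x03ca]
Step 1: Sum all words
Raw sum = 29132 + 25556 + 970 = 55658
One's complement = ~55658 & 0xFFFF = 9877

9877


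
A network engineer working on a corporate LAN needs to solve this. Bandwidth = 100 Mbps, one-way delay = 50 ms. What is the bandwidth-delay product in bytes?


Given: bandwidth = 100 Mbps, delay = 50 ms
BDP in bits = 100 * 10^6 * 50 / 1000
BDP in bits = 5000000
BDP in bytes = 5000000 / 8 = 625000

625000


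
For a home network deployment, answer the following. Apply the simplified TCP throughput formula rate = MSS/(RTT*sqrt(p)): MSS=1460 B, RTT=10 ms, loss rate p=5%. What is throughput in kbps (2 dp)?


Given: MSS = 1460 bytes, RTT = 10 ms, loss = 5%
RTT in seconds = 10 / 1000 = 0.01
Loss rate = 5% = 0.05
sqrt(loss) = sqrt(0.05) = 0.223606797750
Throughput (bytes/s) = 1460 / (0.01 * 0.223606797750) = 652931.8494
Throughput (kbps) = 652931.8494 * 8 / 1000 = 5223.454795 -> 5223.45 kbps (2 dp)

5223.45


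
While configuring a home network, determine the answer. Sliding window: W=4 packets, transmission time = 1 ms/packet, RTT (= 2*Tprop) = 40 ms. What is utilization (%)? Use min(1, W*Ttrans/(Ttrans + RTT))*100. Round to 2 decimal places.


Given: W = 4, Ttrans = 1 ms, RTT = 40 ms (= 2 * Tprop, Tprop = 20 ms)
Cycle time = Ttrans + RTT = 1 + 40 = 41 ms (first packet sent until its ACK returns)
W * Ttrans = 4 * 1 = 4 ms of sending per cycle
W * Ttrans / (Ttrans + RTT) = 4 / 41 = 0.097561
U = min(1, 0.097561) = 0.097561
U% = 9.76%

9.76


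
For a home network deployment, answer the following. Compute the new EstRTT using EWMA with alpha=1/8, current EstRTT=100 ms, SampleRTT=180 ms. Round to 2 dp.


Given: EstRTT = 100 ms, SampleRTT = 180 ms, alpha = 1/8
New EstRTT = (1 - alpha) * EstRTT + alpha * SampleRTT
(7/8) * 100 = 87.5
(1/8) * 180 = 22.5
New EstRTT = 87.5 + 22.5 = 110 ms -> 110.00 ms (2 dp)

110.00


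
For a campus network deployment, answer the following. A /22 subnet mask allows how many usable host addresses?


Given: subnet mask /22
Host bits = 32 - 22 = 10
Total addresses = 2^10 = 1024
Usable hosts = 1024 - 2 (network + broadcast) = 1022

1022


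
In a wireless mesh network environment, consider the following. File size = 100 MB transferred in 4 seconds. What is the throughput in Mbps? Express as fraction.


Given: file = 100 MB, time = 4 s
File in Mb = 100 * 8 = 800 Mb
Throughput = 800 / 4 Mbps
Throughput = 200 Mbps

200


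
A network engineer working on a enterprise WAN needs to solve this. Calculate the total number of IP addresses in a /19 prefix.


Given: CIDR prefix /19
Host bits = 32 - 19 = 13
Total addresses = 2^13 = 8192

8192


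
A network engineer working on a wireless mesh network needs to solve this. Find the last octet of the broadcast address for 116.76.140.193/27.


Given: IP = 116.76.140.193, prefix = /27
Host bits = 32 - 27 = 5
Network last octet = 193 AND mask = 192
Host part size = 2^5 - 1 = 31
Broadcast last octet = 192 OR 31 = 223

223


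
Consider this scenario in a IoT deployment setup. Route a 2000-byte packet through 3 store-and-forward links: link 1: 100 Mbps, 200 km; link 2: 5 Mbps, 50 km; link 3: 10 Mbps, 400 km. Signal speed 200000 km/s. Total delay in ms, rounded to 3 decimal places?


Packet = 2000 bytes = 16000 bits. Store-and-forward: sum (t_trans + t_prop) per link.
Link 1: t_trans = 16000/(100*10^6) s = 0.1600 ms; t_prop = 200/200000 s = 1.0000 ms; subtotal = 1.1600 ms
Link 2: t_trans = 16000/(5*10^6) s = 3.2000 ms; t_prop = 50/200000 s = 0.2500 ms; subtotal = 3.4500 ms
Link 3: t_trans = 16000/(10*10^6) s = 1.6000 ms; t_prop = 400/200000 s = 2.0000 ms; subtotal = 3.6000 ms
End-to-end = 1.1600 + 3.4500 + 3.6000 = 8.2100 ms -> 8.210 ms (3 dp)

8.210


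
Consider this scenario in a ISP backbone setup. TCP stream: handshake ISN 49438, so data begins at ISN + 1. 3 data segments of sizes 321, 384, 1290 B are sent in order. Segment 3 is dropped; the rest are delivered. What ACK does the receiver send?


SYN uses sequence number 49438; first data byte = ISN + 1 = 49439.
Segment 1: SEQ = 49439, len = 321 B, covers [49439, 49759]
Segment 2: SEQ = 49760, len = 384 B, covers [49760, 50143]
Segment 3: SEQ = 50144, len = 1290 B, covers [50144, 51433] [LOST]
In-order data received: bytes [49439, 50143] (segments 1..2).
Segment 3 missing -> gap begins at byte 50144.
Cumulative ACK = next expected in-order byte = 49439 + 321 + 384 = 50144

50144


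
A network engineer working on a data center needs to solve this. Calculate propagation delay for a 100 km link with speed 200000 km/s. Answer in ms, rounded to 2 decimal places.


Given: distance = 100 km, speed = 200000 km/s
Delay = distance / speed = 100 / 200000 seconds
Delay in ms = 100 * 1000 / 200000
Delay = 0.5000 ms
Rounded to 2 dp = 0.50 ms

0.50


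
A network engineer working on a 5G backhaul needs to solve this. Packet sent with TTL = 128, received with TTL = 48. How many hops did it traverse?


Given: initial TTL = 128, received TTL = 48
Hops = initial TTL - received TTL
Hops = 128 - 48 = 80

80


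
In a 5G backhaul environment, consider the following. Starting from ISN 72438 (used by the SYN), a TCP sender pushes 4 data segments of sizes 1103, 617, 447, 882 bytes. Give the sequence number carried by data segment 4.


The SYN occupies sequence number ISN = 72438, so the first data byte is ISN + 1 = 72439.
SEQ of data segment i = (ISN + 1) + sum of payload sizes of segments 1..i-1.
Segment 1: SEQ = 72439, payload = 1103 bytes
Segment 2: SEQ = 73542, payload = 617 bytes
Segment 3: SEQ = 74159, payload = 447 bytes
Segment 4: SEQ = 74606, payload = 882 bytes
SEQ of segment 4 = 72439 + 1103 + 617 + 447 = 74606

74606


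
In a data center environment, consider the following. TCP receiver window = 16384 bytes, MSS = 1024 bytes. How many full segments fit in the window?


Given: RWND = 16384 bytes, MSS = 1024 bytes
Full segments = floor(RWND / MSS)
Full segments = floor(16384 / 1024)
Full segments = floor(16.0) = 16

16


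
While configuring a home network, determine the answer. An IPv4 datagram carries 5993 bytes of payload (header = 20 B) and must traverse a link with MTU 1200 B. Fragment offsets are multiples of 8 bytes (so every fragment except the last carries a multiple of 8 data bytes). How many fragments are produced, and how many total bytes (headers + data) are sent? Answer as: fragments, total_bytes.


Max data per non-final fragment = floor((MTU - header)/8)*8 = floor((1200 - 20)/8)*8 = floor(1180/8)*8 = 1176 B
Final fragment needs no 8-byte alignment: it can carry up to MTU - header = 1180 B
Non-final fragments needed = ceil((payload - 1180) / 1176) = ceil(4813/1176) = ceil(4.0927) = 5
Number of fragments = 5 + 1 = 6
Fragment sizes (data): 5 * 1176 B + 113 B (last, 113 <= 1180 OK)
Total bytes sent = payload + n_frags * header = 5993 + 6*20 = 5993 + 120 = 6113 B

6, 6113


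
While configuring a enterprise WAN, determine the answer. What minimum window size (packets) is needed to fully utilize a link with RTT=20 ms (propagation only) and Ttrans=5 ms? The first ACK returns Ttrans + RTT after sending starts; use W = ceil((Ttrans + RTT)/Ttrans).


Given: Ttrans = 5 ms, RTT = 20 ms (= 2 * Tprop, Tprop = 10 ms)
Time until first ACK returns = Ttrans + RTT = 5 + 20 = 25 ms
Need W * Ttrans >= Ttrans + RTT  ->  W >= (Ttrans + RTT) / Ttrans
(Ttrans + RTT) / Ttrans = 25 / 5 = 5
W_min = ceil(5) = 5

5


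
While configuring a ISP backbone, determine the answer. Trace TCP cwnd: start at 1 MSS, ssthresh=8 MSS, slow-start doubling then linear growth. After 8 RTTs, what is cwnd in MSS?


RTT 0: cwnd = 1 MSS (initial)
RTT 1: cwnd = 2 MSS (slow start, doubled)
RTT 2: cwnd = 4 MSS (slow start, doubled)
RTT 3: cwnd = 8 MSS (slow start, doubled)
RTT 4: cwnd = 9 MSS (congestion avoidance, +1)
RTT 5: cwnd = 10 MSS (congestion avoidance, +1)
RTT 6: cwnd = 11 MSS (congestion avoidance, +1)
RTT 7: cwnd = 12 MSS (congestion avoidance, +1)
RTT 8: cwnd = 13 MSS (congestion avoidance, +1)

13


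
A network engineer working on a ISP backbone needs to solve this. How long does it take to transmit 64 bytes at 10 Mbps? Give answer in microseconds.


Given: packet = 64 bytes, bandwidth = 10 Mbps
Packet in bits = 64 * 8 = 512 bits
Bandwidth = 10 * 10^6 = 10000000 bps
Time = 512 / 10000000 seconds
Time in us = 512 * 10^6 / 10000000 = 51.2

51.2


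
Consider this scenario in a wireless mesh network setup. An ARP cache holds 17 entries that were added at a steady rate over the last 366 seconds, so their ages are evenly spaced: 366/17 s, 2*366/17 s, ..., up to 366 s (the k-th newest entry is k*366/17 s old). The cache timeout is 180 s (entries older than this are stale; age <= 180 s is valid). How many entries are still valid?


Ages are k * 366/17 s for k = 1..17 (spacing = 21.5294 s).
Entry k is valid iff k * 366/17 <= 180 iff k <= 17 * 180 / 366 = 8.3607
n_valid = floor(8.3607) = 8
(n_stale = 17 - 8 = 9)

8


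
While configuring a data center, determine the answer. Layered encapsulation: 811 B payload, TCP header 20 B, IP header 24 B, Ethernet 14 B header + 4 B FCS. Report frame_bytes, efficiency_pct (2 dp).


TCP segment = 811 + 20 = 831 B
IP packet = 831 + 24 = 855 B
Ethernet frame = 855 + 14 + 4 = 873 B
Efficiency = app / frame = 811 / 873 = 0.928981 = 92.8981% -> 92.90% (2 dp)

873, 92.90


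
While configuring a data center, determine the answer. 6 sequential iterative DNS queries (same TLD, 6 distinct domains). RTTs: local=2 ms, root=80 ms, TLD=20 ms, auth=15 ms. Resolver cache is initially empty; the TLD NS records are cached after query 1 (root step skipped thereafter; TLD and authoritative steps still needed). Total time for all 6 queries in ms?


Lookup 1 (cold cache): local + root + TLD + auth = 2 + 80 + 20 + 15 = 117 ms
Lookups 2..6 (TLD NS cached -> skip root; new domain -> still ask TLD and auth): local + TLD + auth = 2 + 20 + 15 = 37 ms each
Remaining 5 lookups: 5 * 37 = 185 ms
Total = 117 + 185 = 302 ms

302


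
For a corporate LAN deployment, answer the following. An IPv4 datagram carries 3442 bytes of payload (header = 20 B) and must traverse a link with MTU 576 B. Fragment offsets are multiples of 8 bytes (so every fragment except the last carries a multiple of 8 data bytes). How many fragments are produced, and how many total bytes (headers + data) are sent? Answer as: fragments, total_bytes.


Max data per non-final fragment = floor((MTU - header)/8)*8 = floor((576 - 20)/8)*8 = floor(556/8)*8 = 552 B
Final fragment needs no 8-byte alignment: it can carry up to MTU - header = 556 B
Non-final fragments needed = ceil((payload - 556) / 552) = ceil(2886/552) = ceil(5.2283) = 6
Number of fragments = 6 + 1 = 7
Fragment sizes (data): 6 * 552 B + 130 B (last, 130 <= 556 OK)
Total bytes sent = payload + n_frags * header = 3442 + 7*20 = 3442 + 140 = 3582 B

7, 3582


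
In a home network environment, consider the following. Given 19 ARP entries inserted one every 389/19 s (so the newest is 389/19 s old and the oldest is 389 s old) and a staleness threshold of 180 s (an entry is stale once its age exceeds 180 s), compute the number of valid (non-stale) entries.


Ages are k * 389/19 s for k = 1..19 (spacing = 20.4737 s).
Entry k is valid iff k * 389/19 <= 180 iff k <= 19 * 180 / 389 = 8.7918
n_valid = floor(8.7918) = 8
(n_stale = 19 - 8 = 11)

8


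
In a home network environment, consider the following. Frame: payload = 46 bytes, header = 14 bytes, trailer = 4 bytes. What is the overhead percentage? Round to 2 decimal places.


Given: payload = 46 B, header = 14 B, trailer = 4 B
Overhead bytes = header + trailer = 14 + 4 = 18
Total frame = payload + overhead = 46 + 18 = 64
Overhead % = 18 / 64 * 100 = 28.1250% -> 28.13% (2 dp)

28.13


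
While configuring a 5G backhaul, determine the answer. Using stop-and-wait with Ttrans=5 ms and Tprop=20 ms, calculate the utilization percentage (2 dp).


Given: Ttrans = 5 ms, Tprop = 20 ms
RTT = 2 * Tprop = 2 * 20 = 40 ms
U = Ttrans / (Ttrans + RTT)
U = 5 / (5 + 40)
U = 5 / 45 = 0.111111
U% = 11.11%

11.11


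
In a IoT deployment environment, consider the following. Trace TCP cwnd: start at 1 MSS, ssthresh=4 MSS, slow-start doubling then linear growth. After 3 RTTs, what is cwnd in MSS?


RTT 0: cwnd = 1 MSS (initial)
RTT 1: cwnd = 2 MSS (slow start, doubled)
RTT 2: cwnd = 4 MSS (slow start, doubled)
RTT 3: cwnd = 5 MSS (congestion avoidance, +1)

5


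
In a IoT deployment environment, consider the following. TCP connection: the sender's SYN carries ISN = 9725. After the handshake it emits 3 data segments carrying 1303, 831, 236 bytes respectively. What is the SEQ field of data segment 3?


The SYN occupies sequence number ISN = 9725, so the first data byte is ISN + 1 = 9726.
SEQ of data segment i = (ISN + 1) + sum of payload sizes of segments 1..i-1.
Segment 1: SEQ = 9726, payload = 1303 bytes
Segment 2: SEQ = 11029, payload = 831 bytes
Segment 3: SEQ = 11860, payload = 236 bytes
SEQ of segment 3 = 9726 + 1303 + 831 = 11860

11860


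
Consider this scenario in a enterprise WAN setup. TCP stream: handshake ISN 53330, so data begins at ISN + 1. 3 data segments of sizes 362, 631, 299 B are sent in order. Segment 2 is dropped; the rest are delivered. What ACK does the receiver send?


SYN uses sequence number 53330; first data byte = ISN + 1 = 53331.
Segment 1: SEQ = 53331, len = 362 B, covers [53331, 53692]
Segment 2: SEQ = 53693, len = 631 B, covers [53693, 54323] [LOST]
Segment 3: SEQ = 54324, len = 299 B, covers [54324, 54622]
In-order data received: bytes [53331, 53692] (segments 1..1).
Segment 2 missing -> gap begins at byte 53693; later segments buffered out of order.
Cumulative ACK = next expected in-order byte = 53331 + 362 = 53693

53693


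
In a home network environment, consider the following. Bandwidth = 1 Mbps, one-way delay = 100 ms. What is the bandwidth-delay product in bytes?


Given: bandwidth = 1 Mbps, delay = 100 ms
BDP in bits = 1 * 10^6 * 100 / 1000
BDP in bits = 100000
BDP in bytes = 100000 / 8 = 12500

12500


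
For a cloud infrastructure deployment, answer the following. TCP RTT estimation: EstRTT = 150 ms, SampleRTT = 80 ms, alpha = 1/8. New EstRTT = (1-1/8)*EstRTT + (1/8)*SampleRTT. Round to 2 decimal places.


Given: EstRTT = 150 ms, SampleRTT = 80 ms, alpha = 1/8
New EstRTT = (1 - alpha) * EstRTT + alpha * SampleRTT
(7/8) * 150 = 131.25
(1/8) * 80 = 10
New EstRTT = 131.25 + 10 = 141.25 ms -> 141.25 ms (2 dp)

141.25


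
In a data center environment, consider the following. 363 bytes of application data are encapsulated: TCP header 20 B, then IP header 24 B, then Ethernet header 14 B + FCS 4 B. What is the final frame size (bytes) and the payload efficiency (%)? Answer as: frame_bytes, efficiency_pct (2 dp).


TCP segment = 363 + 20 = 383 B
IP packet = 383 + 24 = 407 B
Ethernet frame = 407 + 14 + 4 = 425 B
Efficiency = app / frame = 363 / 425 = 0.854118 = 85.4118% -> 85.41% (2 dp)

425, 85.41


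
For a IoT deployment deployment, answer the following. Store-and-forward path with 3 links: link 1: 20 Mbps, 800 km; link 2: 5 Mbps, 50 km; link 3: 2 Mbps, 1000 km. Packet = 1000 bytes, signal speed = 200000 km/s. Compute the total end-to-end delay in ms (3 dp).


Packet = 1000 bytes = 8000 bits. Store-and-forward: sum (t_trans + t_prop) per link.
Link 1: t_trans = 8000/(20*10^6) s = 0.4000 ms; t_prop = 800/200000 s = 4.0000 ms; subtotal = 4.4000 ms
Link 2: t_trans = 8000/(5*10^6) s = 1.6000 ms; t_prop = 50/200000 s = 0.2500 ms; subtotal = 1.8500 ms
Link 3: t_trans = 8000/(2*10^6) s = 4.0000 ms; t_prop = 1000/200000 s = 5.0000 ms; subtotal = 9.0000 ms
End-to-end = 4.4000 + 1.8500 + 9.0000 = 15.2500 ms -> 15.250 ms (3 dp)

15.250


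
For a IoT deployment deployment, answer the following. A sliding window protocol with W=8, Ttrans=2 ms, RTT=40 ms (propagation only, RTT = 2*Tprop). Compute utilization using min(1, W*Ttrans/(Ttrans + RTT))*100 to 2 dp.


Given: W = 8, Ttrans = 2 ms, RTT = 40 ms (= 2 * Tprop, Tprop = 20 ms)
Cycle time = Ttrans + RTT = 2 + 40 = 42 ms (first packet sent until its ACK returns)
W * Ttrans = 8 * 2 = 16 ms of sending per cycle
W * Ttrans / (Ttrans + RTT) = 16 / 42 = 0.380952
U = min(1, 0.380952) = 0.380952
U% = 38.10%

38.10


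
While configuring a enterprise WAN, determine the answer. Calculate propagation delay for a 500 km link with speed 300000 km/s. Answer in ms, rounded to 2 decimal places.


Given: distance = 500 km, speed = 300000 km/s
Delay = distance / speed = 500 / 300000 seconds
Delay in ms = 500 * 1000 / 300000
Delay = 1.6667 ms
Rounded to 2 dp = 1.67 ms

1.67


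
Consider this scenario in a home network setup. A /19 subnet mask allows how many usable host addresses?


Given: subnet mask /19
Host bits = 32 - 19 = 13
Total addresses = 2^13 = 8192
Usable hosts = 8192 - 2 (network + broadcast) = 8190

8190


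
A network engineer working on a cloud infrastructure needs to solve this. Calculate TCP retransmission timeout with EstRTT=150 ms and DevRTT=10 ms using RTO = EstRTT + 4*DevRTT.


Given: EstRTT = 150 ms, DevRTT = 10 ms
Timeout = EstRTT + 4 * DevRTT
4 * DevRTT = 4 * 10 = 40
Timeout = 150 + 40 = 190 ms

190


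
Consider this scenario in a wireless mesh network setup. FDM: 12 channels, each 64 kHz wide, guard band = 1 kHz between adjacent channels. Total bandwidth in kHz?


Given: 12 channels, 64 kHz each, guard = 1 kHz
Channel bandwidth = 12 * 64 = 768 kHz
Guard bands = 11 gaps * 1 kHz = 11 kHz
Total = 768 + 11 = 779 kHz

779


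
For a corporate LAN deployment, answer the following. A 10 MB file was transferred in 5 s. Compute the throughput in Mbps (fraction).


Given: file = 10 MB, time = 5 s
File in Mb = 10 * 8 = 80 Mb
Throughput = 80 / 5 Mbps
Throughput = 16 Mbps

16


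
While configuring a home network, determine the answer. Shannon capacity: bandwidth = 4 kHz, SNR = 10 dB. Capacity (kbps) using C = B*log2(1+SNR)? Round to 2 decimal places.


Given: B = 4 kHz, SNR = 10 dB
SNR linear = 10^(10/10) = 10
1 + SNR = 11
log2(11) = 3.4594316186
C = 4 * 1000 * 3.4594316186 = 13837.7265 bps
C = 13.837726 kbps -> 13.84 kbps (2 dp)

13.84


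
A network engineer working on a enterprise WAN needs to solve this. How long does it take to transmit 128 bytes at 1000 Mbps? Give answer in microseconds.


Given: packet = 128 bytes, bandwidth = 1000 Mbps
Packet in bits = 128 * 8 = 1024 bits
Bandwidth = 1000 * 10^6 = 1000000000 bps
Time = 1024 / 1000000000 seconds
Time in us = 1024 * 10^6 / 1000000000 = 1.024

1.024


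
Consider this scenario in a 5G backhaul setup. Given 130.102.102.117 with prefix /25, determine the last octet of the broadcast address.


Given: IP = 130.102.102.117, prefix = /25
Host bits = 32 - 25 = 7
Network last octet = 117 AND mask = 0
Host part size = 2^7 - 1 = 127
Broadcast last octet = 0 OR 127 = 127

127


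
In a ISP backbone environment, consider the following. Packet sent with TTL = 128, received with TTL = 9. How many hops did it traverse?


Given: initial TTL = 128, received TTL = 9
Hops = initial TTL - received TTL
Hops = 128 - 9 = 119

119


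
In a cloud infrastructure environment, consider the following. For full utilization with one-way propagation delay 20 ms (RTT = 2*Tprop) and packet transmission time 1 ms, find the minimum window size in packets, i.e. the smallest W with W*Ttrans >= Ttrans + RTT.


Given: Ttrans = 1 ms, RTT = 40 ms (= 2 * Tprop, Tprop = 20 ms)
Time until first ACK returns = Ttrans + RTT = 1 + 40 = 41 ms
Need W * Ttrans >= Ttrans + RTT  ->  W >= (Ttrans + RTT) / Ttrans
(Ttrans + RTT) / Ttrans = 41 / 1 = 41
W_min = ceil(41) = 41

41


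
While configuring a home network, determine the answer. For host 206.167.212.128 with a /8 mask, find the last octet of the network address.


Given: IP = 206.167.212.128, prefix = /8
Subnet mask = 255.0.0.0
Last octet of IP: 128
Last octet of mask: 0
Network last octet = 128 AND 0 = 0

0


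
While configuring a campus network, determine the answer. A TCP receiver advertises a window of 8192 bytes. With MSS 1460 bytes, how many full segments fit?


Given: RWND = 8192 bytes, MSS = 1460 bytes
Full segments = floor(RWND / MSS)
Full segments = floor(8192 / 1460)
Full segments = floor(5.611) = 5

5


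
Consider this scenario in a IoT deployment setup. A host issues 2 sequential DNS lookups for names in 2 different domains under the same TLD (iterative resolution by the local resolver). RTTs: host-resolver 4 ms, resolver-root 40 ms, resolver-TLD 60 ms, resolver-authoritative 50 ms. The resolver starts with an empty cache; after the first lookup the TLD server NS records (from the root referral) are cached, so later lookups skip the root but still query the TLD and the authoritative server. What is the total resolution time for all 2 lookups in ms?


Lookup 1 (cold cache): local + root + TLD + auth = 4 + 40 + 60 + 50 = 154 ms
Lookups 2..2 (TLD NS cached -> skip root; new domain -> still ask TLD and auth): local + TLD + auth = 4 + 60 + 50 = 114 ms each
Remaining 1 lookups: 1 * 114 = 114 ms
Total = 154 + 114 = 268 ms

268


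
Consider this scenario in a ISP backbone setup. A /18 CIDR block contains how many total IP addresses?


Given: CIDR prefix /18
Host bits = 32 - 18 = 14
Total addresses = 2^14 = 16384

16384


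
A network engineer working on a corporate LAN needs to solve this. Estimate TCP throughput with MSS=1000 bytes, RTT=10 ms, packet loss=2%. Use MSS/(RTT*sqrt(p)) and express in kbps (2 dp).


Given: MSS = 1000 bytes, RTT = 10 ms, loss = 2%
RTT in seconds = 10 / 1000 = 0.01
Loss rate = 2% = 0.02
sqrt(loss) = sqrt(0.02) = 0.141421356237
Throughput (bytes/s) = 1000 / (0.01 * 0.141421356237) = 707106.7812
Throughput (kbps) = 707106.7812 * 8 / 1000 = 5656.854249 -> 5656.85 kbps (2 dp)

5656.85


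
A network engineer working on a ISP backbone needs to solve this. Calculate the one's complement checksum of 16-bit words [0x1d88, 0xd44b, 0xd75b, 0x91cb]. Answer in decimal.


Given words: [0x1d88, 0xd44b, 0xd75b, 0x91cb]
Step 1: Sum all words
Raw sum = 7560 + 54347 + 55131 + 37323 = 154361
Step 2: Fold carry: (23289 + 2) = 23291
One's complement = ~23291 & 0xFFFF = 42244

42244


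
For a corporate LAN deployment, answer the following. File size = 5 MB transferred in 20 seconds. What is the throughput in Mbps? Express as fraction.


Given: file = 5 MB, time = 20 s
File in Mb = 5 * 8 = 40 Mb
Throughput = 40 / 20 Mbps
Throughput = 2 Mbps

2


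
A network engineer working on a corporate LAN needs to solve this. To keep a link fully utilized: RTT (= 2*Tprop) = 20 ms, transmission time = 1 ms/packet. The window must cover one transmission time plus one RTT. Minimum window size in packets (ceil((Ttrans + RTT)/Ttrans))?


Given: Ttrans = 1 ms, RTT = 20 ms (= 2 * Tprop, Tprop = 10 ms)
Time until first ACK returns = Ttrans + RTT = 1 + 20 = 21 ms
Need W * Ttrans >= Ttrans + RTT  ->  W >= (Ttrans + RTT) / Ttrans
(Ttrans + RTT) / Ttrans = 21 / 1 = 21
W_min = ceil(21) = 21

21


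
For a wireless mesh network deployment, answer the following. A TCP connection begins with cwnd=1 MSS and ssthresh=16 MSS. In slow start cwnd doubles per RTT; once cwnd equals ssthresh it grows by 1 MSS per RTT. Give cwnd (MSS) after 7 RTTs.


RTT 0: cwnd = 1 MSS (initial)
RTT 1: cwnd = 2 MSS (slow start, doubled)
RTT 2: cwnd = 4 MSS (slow start, doubled)
RTT 3: cwnd = 8 MSS (slow start, doubled)
RTT 4: cwnd = 16 MSS (slow start, doubled)
RTT 5: cwnd = 17 MSS (congestion avoidance, +1)
RTT 6: cwnd = 18 MSS (congestion avoidance, +1)
RTT 7: cwnd = 19 MSS (congestion avoidance, +1)

19


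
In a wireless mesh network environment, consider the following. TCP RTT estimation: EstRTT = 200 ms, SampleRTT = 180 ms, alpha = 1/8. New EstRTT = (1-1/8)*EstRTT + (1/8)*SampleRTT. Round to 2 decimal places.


Given: EstRTT = 200 ms, SampleRTT = 180 ms, alpha = 1/8
New EstRTT = (1 - alpha) * EstRTT + alpha * SampleRTT
(7/8) * 200 = 175
(1/8) * 180 = 22.5
New EstRTT = 175 + 22.5 = 197.5 ms -> 197.50 ms (2 dp)

197.50


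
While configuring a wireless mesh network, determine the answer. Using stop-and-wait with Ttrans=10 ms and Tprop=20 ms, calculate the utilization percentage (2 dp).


Given: Ttrans = 10 ms, Tprop = 20 ms
RTT = 2 * Tprop = 2 * 20 = 40 ms
U = Ttrans / (Ttrans + RTT)
U = 10 / (10 + 40)
U = 10 / 50 = 0.2
U% = 20.00%

20.00


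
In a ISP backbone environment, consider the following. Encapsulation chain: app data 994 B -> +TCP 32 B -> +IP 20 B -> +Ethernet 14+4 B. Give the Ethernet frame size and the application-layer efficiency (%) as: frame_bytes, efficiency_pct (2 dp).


TCP segment = 994 + 32 = 1026 B
IP packet = 1026 + 20 = 1046 B
Ethernet frame = 1046 + 14 + 4 = 1064 B
Efficiency = app / frame = 994 / 1064 = 0.934211 = 93.4211% -> 93.42% (2 dp)

1064, 93.42


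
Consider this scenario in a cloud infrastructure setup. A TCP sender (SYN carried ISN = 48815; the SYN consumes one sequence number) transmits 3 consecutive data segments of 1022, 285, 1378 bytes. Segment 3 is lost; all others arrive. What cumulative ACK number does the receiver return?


SYN uses sequence number 48815; first data byte = ISN + 1 = 48816.
Segment 1: SEQ = 48816, len = 1022 B, covers [48816, 49837]
Segment 2: SEQ = 49838, len = 285 B, covers [49838, 50122]
Segment 3: SEQ = 50123, len = 1378 B, covers [50123, 51500] [LOST]
In-order data received: bytes [48816, 50122] (segments 1..2).
Segment 3 missing -> gap begins at byte 50123.
Cumulative ACK = next expected in-order byte = 48816 + 1022 + 285 = 50123

50123
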